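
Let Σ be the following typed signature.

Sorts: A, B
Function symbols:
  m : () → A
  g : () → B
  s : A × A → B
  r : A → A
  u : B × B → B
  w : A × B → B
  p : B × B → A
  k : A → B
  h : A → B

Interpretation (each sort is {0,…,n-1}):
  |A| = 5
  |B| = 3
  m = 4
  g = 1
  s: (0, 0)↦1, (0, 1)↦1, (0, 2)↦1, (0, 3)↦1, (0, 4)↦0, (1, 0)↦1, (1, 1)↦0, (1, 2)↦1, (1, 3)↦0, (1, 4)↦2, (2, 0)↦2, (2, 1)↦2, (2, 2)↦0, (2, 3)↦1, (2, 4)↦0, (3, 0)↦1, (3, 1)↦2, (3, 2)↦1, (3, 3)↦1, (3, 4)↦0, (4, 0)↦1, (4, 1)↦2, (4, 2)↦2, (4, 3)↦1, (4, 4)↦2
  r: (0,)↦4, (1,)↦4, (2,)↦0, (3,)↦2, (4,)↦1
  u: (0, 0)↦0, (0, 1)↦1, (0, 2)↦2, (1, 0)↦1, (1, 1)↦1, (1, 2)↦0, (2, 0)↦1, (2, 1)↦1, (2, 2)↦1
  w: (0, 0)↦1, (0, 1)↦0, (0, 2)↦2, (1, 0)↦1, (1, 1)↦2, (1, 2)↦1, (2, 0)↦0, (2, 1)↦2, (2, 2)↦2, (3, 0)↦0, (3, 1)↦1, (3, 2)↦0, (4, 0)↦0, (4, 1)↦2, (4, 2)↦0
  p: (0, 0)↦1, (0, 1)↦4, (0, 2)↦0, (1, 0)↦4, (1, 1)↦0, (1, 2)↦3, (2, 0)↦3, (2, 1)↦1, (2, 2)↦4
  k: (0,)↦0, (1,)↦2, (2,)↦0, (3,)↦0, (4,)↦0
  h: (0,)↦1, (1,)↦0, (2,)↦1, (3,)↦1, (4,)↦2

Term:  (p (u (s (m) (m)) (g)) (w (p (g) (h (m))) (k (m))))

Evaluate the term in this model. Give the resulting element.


  m = 4
  m = 4
  (s (m) (m)) = s(4, 4) = 2
  g = 1
  (u (s (m) (m)) (g)) = u(2, 1) = 1
  g = 1
  m = 4
  (h (m)) = h(4,) = 2
  (p (g) (h (m))) = p(1, 2) = 3
  m = 4
  (k (m)) = k(4,) = 0
  (w (p (g) (h (m))) (k (m))) = w(3, 0) = 0
  (p (u (s (m) (m)) (g)) (w (p (g) (h (m))) (k (m)))) = p(1, 0) = 4

value = 4


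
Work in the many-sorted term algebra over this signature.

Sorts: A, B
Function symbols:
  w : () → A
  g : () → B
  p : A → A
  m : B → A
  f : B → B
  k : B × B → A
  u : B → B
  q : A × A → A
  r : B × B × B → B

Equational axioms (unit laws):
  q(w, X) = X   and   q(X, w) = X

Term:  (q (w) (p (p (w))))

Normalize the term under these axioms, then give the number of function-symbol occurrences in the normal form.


1. (q (w) (p (p (w))))  →  (p (p (w)))
normal form: (p (p (w)))

size = 3


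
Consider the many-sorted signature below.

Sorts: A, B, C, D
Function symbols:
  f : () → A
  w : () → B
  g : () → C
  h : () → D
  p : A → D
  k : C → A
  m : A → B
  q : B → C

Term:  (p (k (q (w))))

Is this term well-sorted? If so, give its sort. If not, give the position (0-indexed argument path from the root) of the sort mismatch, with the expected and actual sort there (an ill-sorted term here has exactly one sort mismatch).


      (w) : B
    (q (w)) : C
  (k (q (w))) : A
(p (k (q (w)))) : D

well-sorted; sort = D


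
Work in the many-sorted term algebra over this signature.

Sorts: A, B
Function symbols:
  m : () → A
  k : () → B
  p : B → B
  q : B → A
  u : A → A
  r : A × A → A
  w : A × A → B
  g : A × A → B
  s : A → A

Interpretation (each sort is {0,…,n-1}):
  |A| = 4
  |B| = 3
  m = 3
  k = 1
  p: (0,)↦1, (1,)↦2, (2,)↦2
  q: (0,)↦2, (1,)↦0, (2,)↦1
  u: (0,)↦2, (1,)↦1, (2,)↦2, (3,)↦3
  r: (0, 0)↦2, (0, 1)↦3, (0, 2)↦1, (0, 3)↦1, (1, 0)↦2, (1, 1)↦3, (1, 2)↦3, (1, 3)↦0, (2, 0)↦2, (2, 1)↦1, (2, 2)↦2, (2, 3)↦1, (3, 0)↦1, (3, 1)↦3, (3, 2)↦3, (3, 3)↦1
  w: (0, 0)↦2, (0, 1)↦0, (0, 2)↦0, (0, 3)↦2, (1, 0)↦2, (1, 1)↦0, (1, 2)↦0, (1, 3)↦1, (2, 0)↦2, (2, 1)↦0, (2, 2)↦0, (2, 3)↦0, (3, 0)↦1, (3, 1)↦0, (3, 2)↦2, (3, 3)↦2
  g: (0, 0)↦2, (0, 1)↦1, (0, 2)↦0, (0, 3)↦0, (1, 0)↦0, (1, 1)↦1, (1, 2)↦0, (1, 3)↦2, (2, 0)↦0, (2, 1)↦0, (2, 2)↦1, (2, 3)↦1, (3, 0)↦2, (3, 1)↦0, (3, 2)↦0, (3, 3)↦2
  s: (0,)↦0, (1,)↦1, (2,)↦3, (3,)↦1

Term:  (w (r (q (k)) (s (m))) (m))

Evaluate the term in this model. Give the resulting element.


  k = 1
  (q (k)) = q(1,) = 0
  m = 3
  (s (m)) = s(3,) = 1
  (r (q (k)) (s (m))) = r(0, 1) = 3
  m = 3
  (w (r (q (k)) (s (m))) (m)) = w(3, 3) = 2

value = 2


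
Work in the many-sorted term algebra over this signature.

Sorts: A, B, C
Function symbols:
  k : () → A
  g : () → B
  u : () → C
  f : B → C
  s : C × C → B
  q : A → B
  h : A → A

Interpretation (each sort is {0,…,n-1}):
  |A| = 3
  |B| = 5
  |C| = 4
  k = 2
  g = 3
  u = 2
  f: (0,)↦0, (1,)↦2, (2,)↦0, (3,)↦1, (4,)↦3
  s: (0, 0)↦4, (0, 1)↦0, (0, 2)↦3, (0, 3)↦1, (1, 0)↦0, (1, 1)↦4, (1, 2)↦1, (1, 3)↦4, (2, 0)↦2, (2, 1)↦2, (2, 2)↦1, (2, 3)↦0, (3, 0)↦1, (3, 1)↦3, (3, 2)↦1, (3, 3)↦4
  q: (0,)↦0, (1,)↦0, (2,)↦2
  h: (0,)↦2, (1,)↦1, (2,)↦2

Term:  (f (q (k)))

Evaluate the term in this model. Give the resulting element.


value = 0

  k = 2
  (q (k)) = q(2,) = 2
  (f (q (k))) = f(2,) = 0


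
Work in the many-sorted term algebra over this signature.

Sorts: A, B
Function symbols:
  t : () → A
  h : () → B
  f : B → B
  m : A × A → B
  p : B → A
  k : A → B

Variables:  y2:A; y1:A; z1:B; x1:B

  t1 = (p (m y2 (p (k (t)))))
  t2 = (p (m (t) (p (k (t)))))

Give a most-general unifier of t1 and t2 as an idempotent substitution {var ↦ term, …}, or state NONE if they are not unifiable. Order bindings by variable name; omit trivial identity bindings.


{y2 ↦ (t)}


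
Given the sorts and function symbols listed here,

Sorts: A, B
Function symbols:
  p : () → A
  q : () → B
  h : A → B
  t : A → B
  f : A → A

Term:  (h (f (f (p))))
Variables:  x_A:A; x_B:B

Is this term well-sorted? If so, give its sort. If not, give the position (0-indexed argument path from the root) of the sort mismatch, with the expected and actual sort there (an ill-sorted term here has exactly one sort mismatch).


      (p) : A
    (f (p)) : A
  (f (f (p))) : A
(h (f (f (p)))) : B

well-sorted; sort = B


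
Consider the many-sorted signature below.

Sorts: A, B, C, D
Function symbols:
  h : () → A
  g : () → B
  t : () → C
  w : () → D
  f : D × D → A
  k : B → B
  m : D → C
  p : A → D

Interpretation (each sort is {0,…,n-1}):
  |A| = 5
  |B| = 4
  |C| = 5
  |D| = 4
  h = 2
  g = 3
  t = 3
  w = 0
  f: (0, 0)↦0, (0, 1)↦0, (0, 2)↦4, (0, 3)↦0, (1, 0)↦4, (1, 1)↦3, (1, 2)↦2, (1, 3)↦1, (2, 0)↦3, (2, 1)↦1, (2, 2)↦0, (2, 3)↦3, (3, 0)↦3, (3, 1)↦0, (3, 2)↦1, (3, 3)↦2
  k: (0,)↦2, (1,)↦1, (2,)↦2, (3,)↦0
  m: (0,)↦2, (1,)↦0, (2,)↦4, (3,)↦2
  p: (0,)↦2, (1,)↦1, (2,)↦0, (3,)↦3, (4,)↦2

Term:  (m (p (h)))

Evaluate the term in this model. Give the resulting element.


value = 2

  h = 2
  (p (h)) = p(2,) = 0
  (m (p (h))) = m(0,) = 2


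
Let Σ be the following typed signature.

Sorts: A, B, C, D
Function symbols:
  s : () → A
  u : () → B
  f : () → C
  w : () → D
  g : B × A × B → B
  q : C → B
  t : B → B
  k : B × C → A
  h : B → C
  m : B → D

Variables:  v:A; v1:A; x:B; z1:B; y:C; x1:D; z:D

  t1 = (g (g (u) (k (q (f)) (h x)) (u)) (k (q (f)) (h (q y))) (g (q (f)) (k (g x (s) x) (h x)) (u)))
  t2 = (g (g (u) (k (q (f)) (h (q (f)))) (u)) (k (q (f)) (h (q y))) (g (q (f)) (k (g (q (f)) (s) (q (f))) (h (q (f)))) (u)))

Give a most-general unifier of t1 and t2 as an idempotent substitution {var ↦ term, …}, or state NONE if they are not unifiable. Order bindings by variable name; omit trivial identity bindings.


{x ↦ (q (f))}


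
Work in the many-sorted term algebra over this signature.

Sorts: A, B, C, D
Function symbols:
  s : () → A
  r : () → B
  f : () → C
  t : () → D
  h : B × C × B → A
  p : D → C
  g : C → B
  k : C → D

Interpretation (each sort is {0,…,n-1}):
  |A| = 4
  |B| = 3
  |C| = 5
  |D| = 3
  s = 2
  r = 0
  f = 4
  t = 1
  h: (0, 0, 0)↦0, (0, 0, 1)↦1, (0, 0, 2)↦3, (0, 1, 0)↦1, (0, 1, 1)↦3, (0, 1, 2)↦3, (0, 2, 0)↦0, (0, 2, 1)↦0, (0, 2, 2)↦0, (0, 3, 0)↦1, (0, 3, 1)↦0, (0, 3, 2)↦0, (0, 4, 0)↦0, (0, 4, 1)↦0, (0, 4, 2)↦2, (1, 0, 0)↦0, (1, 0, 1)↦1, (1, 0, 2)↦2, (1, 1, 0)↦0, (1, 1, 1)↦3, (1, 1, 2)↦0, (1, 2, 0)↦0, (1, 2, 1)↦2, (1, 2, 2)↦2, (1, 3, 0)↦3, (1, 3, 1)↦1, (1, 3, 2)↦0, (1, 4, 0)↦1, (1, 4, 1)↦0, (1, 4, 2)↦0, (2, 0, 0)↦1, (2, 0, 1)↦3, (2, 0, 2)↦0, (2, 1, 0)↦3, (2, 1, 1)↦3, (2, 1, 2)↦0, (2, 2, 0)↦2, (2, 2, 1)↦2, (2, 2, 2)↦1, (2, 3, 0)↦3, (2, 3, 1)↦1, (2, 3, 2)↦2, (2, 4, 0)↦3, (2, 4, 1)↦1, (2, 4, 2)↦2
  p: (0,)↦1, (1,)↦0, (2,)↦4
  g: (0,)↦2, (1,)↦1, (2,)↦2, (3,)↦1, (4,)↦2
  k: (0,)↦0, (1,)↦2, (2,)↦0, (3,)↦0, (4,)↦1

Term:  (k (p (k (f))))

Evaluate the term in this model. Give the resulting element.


  f = 4
  (k (f)) = k(4,) = 1
  (p (k (f))) = p(1,) = 0
  (k (p (k (f)))) = k(0,) = 0

value = 0


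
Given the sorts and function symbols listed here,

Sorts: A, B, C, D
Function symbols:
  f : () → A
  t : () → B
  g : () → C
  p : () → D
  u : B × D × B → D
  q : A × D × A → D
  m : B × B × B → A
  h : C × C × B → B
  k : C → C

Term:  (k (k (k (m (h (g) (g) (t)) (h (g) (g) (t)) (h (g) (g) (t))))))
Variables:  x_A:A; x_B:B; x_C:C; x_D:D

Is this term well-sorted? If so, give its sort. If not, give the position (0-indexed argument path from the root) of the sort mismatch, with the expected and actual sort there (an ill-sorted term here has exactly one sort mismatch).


          (g) : C
          (g) : C
          (t) : B
        (h (g) (g) (t)) : B
          (g) : C
          (g) : C
          (t) : B
        (h (g) (g) (t)) : B
          (g) : C
          (g) : C
          (t) : B
        (h (g) (g) (t)) : B
      (m (h (g) (g) (t)) (h (g) (g) (t)) (h (g) (g) (t))) : A
    (k (m (h (g) (g) (t)) (h (g) (g) (t)) (h (g) (g) (t)))) : ✗ arg 0 at [0, 0, 0] has sort A, expected C

ill-sorted at position [0, 0, 0]: expected C, got A


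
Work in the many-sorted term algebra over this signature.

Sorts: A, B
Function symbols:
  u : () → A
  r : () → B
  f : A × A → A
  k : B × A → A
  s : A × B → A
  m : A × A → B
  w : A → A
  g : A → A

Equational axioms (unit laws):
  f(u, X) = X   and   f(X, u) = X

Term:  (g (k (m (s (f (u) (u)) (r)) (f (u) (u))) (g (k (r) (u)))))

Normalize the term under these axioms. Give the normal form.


normal form = (g (k (m (s (u) (r)) (u)) (g (k (r) (u)))))

1. (g (k (m (s (f (u) (u)) (r)) (f (u) (u))) (g (k (r) (u)))))  →  (g (k (m (s (u) (r)) (f (u) (u))) (g (k (r) (u)))))
2. (g (k (m (s (u) (r)) (f (u) (u))) (g (k (r) (u)))))  →  (g (k (m (s (u) (r)) (u)) (g (k (r) (u)))))


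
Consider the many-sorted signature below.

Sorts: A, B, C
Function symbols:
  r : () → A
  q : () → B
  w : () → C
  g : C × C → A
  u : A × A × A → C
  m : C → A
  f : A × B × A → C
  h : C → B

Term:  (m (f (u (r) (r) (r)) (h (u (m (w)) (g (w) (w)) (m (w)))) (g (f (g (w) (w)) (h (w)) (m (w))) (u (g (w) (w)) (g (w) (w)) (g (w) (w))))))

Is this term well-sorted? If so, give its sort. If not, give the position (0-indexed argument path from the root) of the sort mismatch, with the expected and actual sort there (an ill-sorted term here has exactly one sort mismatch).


      (r) : A
      (r) : A
      (r) : A
    (u (r) (r) (r)) : C
          (w) : C
        (m (w)) : A
          (w) : C
          (w) : C
        (g (w) (w)) : A
          (w) : C
        (m (w)) : A
      (u (m (w)) (g (w) (w)) (m (w))) : C
    (h (u (m (w)) (g (w) (w)) (m (w)))) : B
          (w) : C
          (w) : C
        (g (w) (w)) : A
          (w) : C
        (h (w)) : B
          (w) : C
        (m (w)) : A
      (f (g (w) (w)) (h (w)) (m (w))) : C
          (w) : C
          (w) : C
        (g (w) (w)) : A
          (w) : C
          (w) : C
        (g (w) (w)) : A
          (w) : C
          (w) : C
        (g (w) (w)) : A
      (u (g (w) (w)) (g (w) (w)) (g (w) (w))) : C
    (g (f (g (w) (w)) (h (w)) (m (w))) (u (g (w) (w)) (g (w) (w)) (g (w) (w)))) : A
  (f (u (r) (r) (r)) (h (u (m (w)) (g (w) (w)) (m (w)))) (g (f (g (w) (w)) (h (w)) (m (w))) (u (g (w) (w)) (g (w) (w)) (g (w) (w))))) : ✗ arg 0 at [0, 0] has sort C, expected A

ill-sorted at position [0, 0]: expected A, got C


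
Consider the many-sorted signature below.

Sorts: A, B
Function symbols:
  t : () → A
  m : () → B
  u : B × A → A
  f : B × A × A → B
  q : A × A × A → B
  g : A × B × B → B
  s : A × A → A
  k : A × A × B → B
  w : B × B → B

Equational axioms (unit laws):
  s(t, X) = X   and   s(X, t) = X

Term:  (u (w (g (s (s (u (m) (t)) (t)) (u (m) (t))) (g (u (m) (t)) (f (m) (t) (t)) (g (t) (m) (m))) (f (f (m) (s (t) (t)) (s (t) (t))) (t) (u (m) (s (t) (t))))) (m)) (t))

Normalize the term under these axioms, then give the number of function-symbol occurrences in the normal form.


1. (u (w (g (s (s (u (m) (t)) (t)) (u (m) (t))) (g (u (m) (t)) (f (m) (t) (t)) (g (t) (m) (m))) (f (f (m) (s (t) (t)) (s (t) (t))) (t) (u (m) (s (t) (t))))) (m)) (t))  →  (u (w (g (s (u (m) (t)) (u (m) (t))) (g (u (m) (t)) (f (m) (t) (t)) (g (t) (m) (m))) (f (f (m) (s (t) (t)) (s (t) (t))) (t) (u (m) (s (t) (t))))) (m)) (t))
2. (u (w (g (s (u (m) (t)) (u (m) (t))) (g (u (m) (t)) (f (m) (t) (t)) (g (t) (m) (m))) (f (f (m) (s (t) (t)) (s (t) (t))) (t) (u (m) (s (t) (t))))) (m)) (t))  →  (u (w (g (s (u (m) (t)) (u (m) (t))) (g (u (m) (t)) (f (m) (t) (t)) (g (t) (m) (m))) (f (f (m) (t) (s (t) (t))) (t) (u (m) (s (t) (t))))) (m)) (t))
3. (u (w (g (s (u (m) (t)) (u (m) (t))) (g (u (m) (t)) (f (m) (t) (t)) (g (t) (m) (m))) (f (f (m) (t) (s (t) (t))) (t) (u (m) (s (t) (t))))) (m)) (t))  →  (u (w (g (s (u (m) (t)) (u (m) (t))) (g (u (m) (t)) (f (m) (t) (t)) (g (t) (m) (m))) (f (f (m) (t) (t)) (t) (u (m) (s (t) (t))))) (m)) (t))
4. (u (w (g (s (u (m) (t)) (u (m) (t))) (g (u (m) (t)) (f (m) (t) (t)) (g (t) (m) (m))) (f (f (m) (t) (t)) (t) (u (m) (s (t) (t))))) (m)) (t))  →  (u (w (g (s (u (m) (t)) (u (m) (t))) (g (u (m) (t)) (f (m) (t) (t)) (g (t) (m) (m))) (f (f (m) (t) (t)) (t) (u (m) (t)))) (m)) (t))
normal form: (u (w (g (s (u (m) (t)) (u (m) (t))) (g (u (m) (t)) (f (m) (t) (t)) (g (t) (m) (m))) (f (f (m) (t) (t)) (t) (u (m) (t)))) (m)) (t))

size = 33


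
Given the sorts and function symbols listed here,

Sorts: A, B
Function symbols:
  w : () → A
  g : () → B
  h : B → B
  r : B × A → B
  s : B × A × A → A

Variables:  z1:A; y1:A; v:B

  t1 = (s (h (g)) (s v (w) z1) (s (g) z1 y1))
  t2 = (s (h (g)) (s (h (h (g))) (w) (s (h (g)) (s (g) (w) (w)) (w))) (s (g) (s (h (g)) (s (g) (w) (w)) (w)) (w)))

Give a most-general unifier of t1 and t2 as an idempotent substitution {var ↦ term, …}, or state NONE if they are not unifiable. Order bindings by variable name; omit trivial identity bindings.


{v ↦ (h (h (g))), y1 ↦ (w), z1 ↦ (s (h (g)) (s (g) (w) (w)) (w))}


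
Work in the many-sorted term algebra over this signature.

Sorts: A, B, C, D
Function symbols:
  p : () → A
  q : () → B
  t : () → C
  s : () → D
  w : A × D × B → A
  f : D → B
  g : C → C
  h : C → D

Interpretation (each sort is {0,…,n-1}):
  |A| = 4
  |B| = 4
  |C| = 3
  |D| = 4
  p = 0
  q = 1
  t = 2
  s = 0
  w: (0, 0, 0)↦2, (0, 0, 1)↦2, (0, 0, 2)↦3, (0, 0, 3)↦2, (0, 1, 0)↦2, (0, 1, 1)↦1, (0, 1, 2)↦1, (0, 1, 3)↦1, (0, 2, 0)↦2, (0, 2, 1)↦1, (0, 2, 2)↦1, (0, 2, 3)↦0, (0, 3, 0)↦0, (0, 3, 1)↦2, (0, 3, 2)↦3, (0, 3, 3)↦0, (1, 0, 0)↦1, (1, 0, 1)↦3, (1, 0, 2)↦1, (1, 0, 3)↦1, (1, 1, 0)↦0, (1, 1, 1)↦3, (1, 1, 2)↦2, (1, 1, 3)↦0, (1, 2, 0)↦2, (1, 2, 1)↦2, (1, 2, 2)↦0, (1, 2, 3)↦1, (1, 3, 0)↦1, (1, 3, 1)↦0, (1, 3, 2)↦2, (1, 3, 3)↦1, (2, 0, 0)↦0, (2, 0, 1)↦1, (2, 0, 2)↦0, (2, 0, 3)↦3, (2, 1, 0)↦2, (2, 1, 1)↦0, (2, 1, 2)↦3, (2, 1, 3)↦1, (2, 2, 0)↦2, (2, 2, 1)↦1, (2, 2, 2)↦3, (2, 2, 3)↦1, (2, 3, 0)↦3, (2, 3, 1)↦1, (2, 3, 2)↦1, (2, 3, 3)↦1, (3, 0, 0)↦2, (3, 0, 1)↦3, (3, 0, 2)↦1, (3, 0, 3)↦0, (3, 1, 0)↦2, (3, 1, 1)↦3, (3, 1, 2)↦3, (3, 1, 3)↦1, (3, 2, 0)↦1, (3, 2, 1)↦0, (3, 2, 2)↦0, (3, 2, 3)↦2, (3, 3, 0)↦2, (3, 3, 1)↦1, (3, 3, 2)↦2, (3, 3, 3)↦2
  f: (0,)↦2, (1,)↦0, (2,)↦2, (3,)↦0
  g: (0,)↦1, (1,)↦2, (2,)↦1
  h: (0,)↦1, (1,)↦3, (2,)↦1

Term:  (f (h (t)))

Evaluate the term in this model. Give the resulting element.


value = 0

  t = 2
  (h (t)) = h(2,) = 1
  (f (h (t))) = f(1,) = 0


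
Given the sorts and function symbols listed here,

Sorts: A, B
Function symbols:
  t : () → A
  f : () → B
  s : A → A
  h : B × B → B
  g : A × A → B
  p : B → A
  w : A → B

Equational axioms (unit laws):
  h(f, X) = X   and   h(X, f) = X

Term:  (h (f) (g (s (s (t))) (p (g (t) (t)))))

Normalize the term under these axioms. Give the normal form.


1. (h (f) (g (s (s (t))) (p (g (t) (t)))))  →  (g (s (s (t))) (p (g (t) (t))))

normal form = (g (s (s (t))) (p (g (t) (t))))


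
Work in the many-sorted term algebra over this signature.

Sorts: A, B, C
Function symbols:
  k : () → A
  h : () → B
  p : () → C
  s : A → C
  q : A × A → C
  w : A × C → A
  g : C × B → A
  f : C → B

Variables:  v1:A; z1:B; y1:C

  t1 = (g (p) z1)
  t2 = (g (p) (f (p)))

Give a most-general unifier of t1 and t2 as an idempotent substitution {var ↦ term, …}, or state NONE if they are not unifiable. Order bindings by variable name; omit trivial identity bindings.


{z1 ↦ (f (p))}


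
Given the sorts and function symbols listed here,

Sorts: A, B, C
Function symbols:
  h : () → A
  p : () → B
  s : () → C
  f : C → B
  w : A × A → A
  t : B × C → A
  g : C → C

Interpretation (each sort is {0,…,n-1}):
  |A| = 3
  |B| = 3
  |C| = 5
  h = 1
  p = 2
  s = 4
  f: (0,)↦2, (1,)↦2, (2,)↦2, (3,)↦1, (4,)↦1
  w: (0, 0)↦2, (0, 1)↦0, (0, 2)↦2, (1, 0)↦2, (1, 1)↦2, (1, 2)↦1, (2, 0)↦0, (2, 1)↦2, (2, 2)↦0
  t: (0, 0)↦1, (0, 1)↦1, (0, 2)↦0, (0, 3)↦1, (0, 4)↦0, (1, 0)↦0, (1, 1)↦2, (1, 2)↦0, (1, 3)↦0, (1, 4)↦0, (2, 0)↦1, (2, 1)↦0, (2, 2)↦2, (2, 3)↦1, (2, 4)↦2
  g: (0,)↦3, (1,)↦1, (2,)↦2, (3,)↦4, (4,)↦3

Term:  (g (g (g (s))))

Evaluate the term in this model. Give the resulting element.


  s = 4
  (g (s)) = g(4,) = 3
  (g (g (s))) = g(3,) = 4
  (g (g (g (s)))) = g(4,) = 3

value = 3


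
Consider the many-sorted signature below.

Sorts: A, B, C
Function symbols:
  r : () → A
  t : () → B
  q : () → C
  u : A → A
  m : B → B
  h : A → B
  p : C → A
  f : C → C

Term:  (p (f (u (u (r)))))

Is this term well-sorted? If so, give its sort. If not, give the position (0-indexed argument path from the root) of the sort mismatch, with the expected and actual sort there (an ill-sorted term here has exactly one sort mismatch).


ill-sorted at position [0, 0]: expected C, got A

        (r) : A
      (u (r)) : A
    (u (u (r))) : A
  (f (u (u (r)))) : ✗ arg 0 at [0, 0] has sort A, expected C


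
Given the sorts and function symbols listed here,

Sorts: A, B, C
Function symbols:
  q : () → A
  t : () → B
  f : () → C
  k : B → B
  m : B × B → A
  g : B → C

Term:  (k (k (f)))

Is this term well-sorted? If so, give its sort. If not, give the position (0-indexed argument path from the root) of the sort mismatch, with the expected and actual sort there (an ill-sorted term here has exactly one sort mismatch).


ill-sorted at position [0, 0]: expected B, got C

    (f) : C
  (k (f)) : ✗ arg 0 at [0, 0] has sort C, expected B


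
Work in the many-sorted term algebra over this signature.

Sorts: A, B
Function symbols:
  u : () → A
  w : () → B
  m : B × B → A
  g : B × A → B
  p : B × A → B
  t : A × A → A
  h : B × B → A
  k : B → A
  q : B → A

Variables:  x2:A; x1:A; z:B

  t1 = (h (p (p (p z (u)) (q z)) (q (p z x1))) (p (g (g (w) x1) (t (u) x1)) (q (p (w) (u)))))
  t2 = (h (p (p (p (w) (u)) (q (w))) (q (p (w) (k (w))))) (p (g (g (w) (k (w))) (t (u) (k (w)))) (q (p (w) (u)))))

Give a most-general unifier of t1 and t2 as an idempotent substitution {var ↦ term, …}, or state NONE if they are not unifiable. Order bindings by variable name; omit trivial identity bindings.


{x1 ↦ (k (w)), z ↦ (w)}


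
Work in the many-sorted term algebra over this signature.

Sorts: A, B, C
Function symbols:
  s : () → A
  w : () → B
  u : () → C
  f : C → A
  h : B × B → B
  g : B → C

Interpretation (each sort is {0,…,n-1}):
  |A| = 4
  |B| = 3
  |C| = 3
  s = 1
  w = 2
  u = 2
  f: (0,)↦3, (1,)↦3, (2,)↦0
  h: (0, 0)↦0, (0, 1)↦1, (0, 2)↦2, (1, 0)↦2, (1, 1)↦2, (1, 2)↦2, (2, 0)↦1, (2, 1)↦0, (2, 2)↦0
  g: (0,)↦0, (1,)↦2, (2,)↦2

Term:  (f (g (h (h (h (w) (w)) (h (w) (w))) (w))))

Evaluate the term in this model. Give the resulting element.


  w = 2
  w = 2
  (h (w) (w)) = h(2, 2) = 0
  w = 2
  w = 2
  (h (w) (w)) = h(2, 2) = 0
  (h (h (w) (w)) (h (w) (w))) = h(0, 0) = 0
  w = 2
  (h (h (h (w) (w)) (h (w) (w))) (w)) = h(0, 2) = 2
  (g (h (h (h (w) (w)) (h (w) (w))) (w))) = g(2,) = 2
  (f (g (h (h (h (w) (w)) (h (w) (w))) (w)))) = f(2,) = 0

value = 0


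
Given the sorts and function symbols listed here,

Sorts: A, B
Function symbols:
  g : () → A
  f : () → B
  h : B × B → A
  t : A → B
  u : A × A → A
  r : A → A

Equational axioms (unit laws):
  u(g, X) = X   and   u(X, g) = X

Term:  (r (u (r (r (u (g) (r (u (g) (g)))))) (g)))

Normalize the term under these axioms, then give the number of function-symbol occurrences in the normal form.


1. (r (u (r (r (u (g) (r (u (g) (g)))))) (g)))  →  (r (r (r (u (g) (r (u (g) (g)))))))
2. (r (r (r (u (g) (r (u (g) (g)))))))  →  (r (r (r (r (u (g) (g))))))
3. (r (r (r (r (u (g) (g))))))  →  (r (r (r (r (g)))))
normal form: (r (r (r (r (g)))))

size = 5


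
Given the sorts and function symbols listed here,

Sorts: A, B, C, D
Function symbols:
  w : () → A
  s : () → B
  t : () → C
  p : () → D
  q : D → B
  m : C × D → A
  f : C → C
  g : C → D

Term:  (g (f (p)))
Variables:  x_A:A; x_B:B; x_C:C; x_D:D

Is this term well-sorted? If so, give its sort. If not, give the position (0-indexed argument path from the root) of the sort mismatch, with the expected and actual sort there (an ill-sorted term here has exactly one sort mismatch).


    (p) : D
  (f (p)) : ✗ arg 0 at [0, 0] has sort D, expected C

ill-sorted at position [0, 0]: expected C, got D


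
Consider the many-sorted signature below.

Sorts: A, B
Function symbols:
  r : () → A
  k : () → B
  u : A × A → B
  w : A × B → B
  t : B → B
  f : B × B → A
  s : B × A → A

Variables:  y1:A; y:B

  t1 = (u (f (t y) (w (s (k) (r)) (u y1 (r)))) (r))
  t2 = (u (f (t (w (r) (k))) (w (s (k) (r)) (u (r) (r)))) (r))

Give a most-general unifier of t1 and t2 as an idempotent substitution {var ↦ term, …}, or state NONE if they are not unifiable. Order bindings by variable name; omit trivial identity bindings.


{y ↦ (w (r) (k)), y1 ↦ (r)}


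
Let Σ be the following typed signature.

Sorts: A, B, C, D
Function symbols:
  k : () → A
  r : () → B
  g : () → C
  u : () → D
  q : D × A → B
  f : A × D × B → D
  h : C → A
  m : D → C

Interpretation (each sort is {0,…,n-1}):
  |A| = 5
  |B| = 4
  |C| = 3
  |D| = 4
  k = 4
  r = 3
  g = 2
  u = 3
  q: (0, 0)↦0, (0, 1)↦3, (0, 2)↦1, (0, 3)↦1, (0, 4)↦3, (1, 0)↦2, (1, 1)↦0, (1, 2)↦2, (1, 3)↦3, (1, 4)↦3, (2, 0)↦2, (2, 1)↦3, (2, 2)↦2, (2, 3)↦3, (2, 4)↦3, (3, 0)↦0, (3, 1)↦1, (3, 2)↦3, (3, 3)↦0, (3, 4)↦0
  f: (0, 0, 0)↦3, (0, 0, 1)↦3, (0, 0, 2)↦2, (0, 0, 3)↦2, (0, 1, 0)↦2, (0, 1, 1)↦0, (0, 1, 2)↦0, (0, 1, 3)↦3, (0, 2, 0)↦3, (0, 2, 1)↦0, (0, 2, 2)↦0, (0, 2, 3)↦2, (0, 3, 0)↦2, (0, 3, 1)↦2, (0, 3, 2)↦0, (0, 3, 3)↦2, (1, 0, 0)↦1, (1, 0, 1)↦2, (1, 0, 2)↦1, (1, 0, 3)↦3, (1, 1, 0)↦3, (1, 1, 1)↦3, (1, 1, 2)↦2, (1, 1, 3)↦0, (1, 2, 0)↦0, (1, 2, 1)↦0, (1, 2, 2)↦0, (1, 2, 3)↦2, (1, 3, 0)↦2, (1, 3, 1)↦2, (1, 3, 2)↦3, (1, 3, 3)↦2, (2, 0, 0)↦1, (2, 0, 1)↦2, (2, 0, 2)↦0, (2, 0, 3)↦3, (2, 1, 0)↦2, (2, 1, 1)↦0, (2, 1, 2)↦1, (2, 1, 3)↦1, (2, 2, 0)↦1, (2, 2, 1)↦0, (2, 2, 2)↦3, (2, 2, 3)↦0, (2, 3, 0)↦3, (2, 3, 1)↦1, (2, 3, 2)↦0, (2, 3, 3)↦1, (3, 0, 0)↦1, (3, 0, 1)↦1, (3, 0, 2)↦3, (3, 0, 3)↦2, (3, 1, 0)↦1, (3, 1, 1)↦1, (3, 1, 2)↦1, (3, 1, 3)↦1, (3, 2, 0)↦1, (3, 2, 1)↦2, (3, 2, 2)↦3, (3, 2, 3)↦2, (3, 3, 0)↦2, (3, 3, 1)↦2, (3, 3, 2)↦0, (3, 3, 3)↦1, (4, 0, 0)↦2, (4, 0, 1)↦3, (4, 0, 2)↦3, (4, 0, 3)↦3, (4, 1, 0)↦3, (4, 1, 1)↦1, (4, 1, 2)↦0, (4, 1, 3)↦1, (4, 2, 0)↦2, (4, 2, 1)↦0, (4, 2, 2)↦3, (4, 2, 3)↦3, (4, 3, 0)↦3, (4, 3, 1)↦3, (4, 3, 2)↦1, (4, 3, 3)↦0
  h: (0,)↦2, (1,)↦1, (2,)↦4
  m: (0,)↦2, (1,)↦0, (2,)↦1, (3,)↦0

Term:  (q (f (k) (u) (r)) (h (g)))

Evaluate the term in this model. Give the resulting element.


value = 3

  k = 4
  u = 3
  r = 3
  (f (k) (u) (r)) = f(4, 3, 3) = 0
  g = 2
  (h (g)) = h(2,) = 4
  (q (f (k) (u) (r)) (h (g))) = q(0, 4) = 3


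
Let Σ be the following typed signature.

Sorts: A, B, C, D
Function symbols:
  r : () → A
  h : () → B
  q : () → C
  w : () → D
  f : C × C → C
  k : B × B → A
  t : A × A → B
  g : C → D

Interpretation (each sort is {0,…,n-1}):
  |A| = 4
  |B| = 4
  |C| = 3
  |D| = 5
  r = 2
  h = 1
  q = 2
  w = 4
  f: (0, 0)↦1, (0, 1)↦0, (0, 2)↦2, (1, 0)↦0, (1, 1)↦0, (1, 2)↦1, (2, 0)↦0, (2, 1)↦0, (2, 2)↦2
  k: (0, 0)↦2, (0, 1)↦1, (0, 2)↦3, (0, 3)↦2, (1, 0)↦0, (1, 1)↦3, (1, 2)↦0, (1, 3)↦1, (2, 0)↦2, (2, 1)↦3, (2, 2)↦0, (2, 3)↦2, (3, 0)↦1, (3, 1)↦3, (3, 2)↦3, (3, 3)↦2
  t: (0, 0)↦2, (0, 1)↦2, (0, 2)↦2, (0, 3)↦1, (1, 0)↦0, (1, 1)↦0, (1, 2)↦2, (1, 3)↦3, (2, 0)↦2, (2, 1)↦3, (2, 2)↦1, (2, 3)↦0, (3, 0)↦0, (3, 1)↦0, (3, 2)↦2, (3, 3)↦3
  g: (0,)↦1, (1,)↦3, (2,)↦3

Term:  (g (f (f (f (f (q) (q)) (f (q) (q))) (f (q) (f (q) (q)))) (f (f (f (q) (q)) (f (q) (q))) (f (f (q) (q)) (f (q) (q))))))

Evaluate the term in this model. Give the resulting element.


value = 3

  q = 2
  q = 2
  (f (q) (q)) = f(2, 2) = 2
  q = 2
  q = 2
  (f (q) (q)) = f(2, 2) = 2
  (f (f (q) (q)) (f (q) (q))) = f(2, 2) = 2
  q = 2
  q = 2
  q = 2
  (f (q) (q)) = f(2, 2) = 2
  (f (q) (f (q) (q))) = f(2, 2) = 2
  (f (f (f (q) (q)) (f (q) (q))) (f (q) (f (q) (q)))) = f(2, 2) = 2
  q = 2
  q = 2
  (f (q) (q)) = f(2, 2) = 2
  q = 2
  q = 2
  (f (q) (q)) = f(2, 2) = 2
  (f (f (q) (q)) (f (q) (q))) = f(2, 2) = 2
  q = 2
  q = 2
  (f (q) (q)) = f(2, 2) = 2
  q = 2
  q = 2
  (f (q) (q)) = f(2, 2) = 2
  (f (f (q) (q)) (f (q) (q))) = f(2, 2) = 2
  (f (f (f (q) (q)) (f (q) (q))) (f (f (q) (q)) (f (q) (q)))) = f(2, 2) = 2
  (f (f (f (f (q) (q)) (f (q) (q))) (f (q) (f (q) (q)))) (f (f (f (q) (q)) (f (q) (q))) (f (f (q) (q)) (f (q) (q))))) = f(2, 2) = 2
  (g (f (f (f (f (q) (q)) (f (q) (q))) (f (q) (f (q) (q)))) (f (f (f (q) (q)) (f (q) (q))) (f (f (q) (q)) (f (q) (q)))))) = g(2,) = 3


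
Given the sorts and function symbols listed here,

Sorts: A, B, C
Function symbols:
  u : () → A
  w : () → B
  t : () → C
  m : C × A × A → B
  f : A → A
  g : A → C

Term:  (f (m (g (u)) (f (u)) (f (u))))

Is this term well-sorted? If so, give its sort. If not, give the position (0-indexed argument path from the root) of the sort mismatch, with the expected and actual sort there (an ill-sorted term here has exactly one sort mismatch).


      (u) : A
    (g (u)) : C
      (u) : A
    (f (u)) : A
      (u) : A
    (f (u)) : A
  (m (g (u)) (f (u)) (f (u))) : B
(f (m (g (u)) (f (u)) (f (u)))) : ✗ arg 0 at [0] has sort B, expected A

ill-sorted at position [0]: expected A, got B


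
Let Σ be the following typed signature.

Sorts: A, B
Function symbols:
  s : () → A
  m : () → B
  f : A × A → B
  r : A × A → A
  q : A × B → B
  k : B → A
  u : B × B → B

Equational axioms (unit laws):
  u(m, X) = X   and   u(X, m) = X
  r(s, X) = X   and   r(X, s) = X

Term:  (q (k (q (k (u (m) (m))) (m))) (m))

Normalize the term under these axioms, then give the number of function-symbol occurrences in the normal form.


1. (q (k (q (k (u (m) (m))) (m))) (m))  →  (q (k (q (k (m)) (m))) (m))
normal form: (q (k (q (k (m)) (m))) (m))

size = 7


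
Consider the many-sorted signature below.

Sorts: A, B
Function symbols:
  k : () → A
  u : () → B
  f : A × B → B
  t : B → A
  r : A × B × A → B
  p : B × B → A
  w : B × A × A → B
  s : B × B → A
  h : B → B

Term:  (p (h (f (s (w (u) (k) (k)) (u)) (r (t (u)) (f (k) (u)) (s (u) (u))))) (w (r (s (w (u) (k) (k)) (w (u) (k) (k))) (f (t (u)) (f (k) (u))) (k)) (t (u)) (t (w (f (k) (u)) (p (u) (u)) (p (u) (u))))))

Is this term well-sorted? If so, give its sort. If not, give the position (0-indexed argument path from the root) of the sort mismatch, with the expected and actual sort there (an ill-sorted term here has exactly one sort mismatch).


well-sorted; sort = A

          (u) : B
          (k) : A
          (k) : A
        (w (u) (k) (k)) : B
        (u) : B
      (s (w (u) (k) (k)) (u)) : A
          (u) : B
        (t (u)) : A
          (k) : A
          (u) : B
        (f (k) (u)) : B
          (u) : B
          (u) : B
        (s (u) (u)) : A
      (r (t (u)) (f (k) (u)) (s (u) (u))) : B
    (f (s (w (u) (k) (k)) (u)) (r (t (u)) (f (k) (u)) (s (u) (u)))) : B
  (h (f (s (w (u) (k) (k)) (u)) (r (t (u)) (f (k) (u)) (s (u) (u))))) : B
          (u) : B
          (k) : A
          (k) : A
        (w (u) (k) (k)) : B
          (u) : B
          (k) : A
          (k) : A
        (w (u) (k) (k)) : B
      (s (w (u) (k) (k)) (w (u) (k) (k))) : A
          (u) : B
        (t (u)) : A
          (k) : A
          (u) : B
        (f (k) (u)) : B
      (f (t (u)) (f (k) (u))) : B
      (k) : A
    (r (s (w (u) (k) (k)) (w (u) (k) (k))) (f (t (u)) (f (k) (u))) (k)) : B
      (u) : B
    (t (u)) : A
          (k) : A
          (u) : B
        (f (k) (u)) : B
          (u) : B
          (u) : B
        (p (u) (u)) : A
          (u) : B
          (u) : B
        (p (u) (u)) : A
      (w (f (k) (u)) (p (u) (u)) (p (u) (u))) : B
    (t (w (f (k) (u)) (p (u) (u)) (p (u) (u)))) : A
  (w (r (s (w (u) (k) (k)) (w (u) (k) (k))) (f (t (u)) (f (k) (u))) (k)) (t (u)) (t (w (f (k) (u)) (p (u) (u)) (p (u) (u))))) : B
(p (h (f (s (w (u) (k) (k)) (u)) (r (t (u)) (f (k) (u)) (s (u) (u))))) (w (r (s (w (u) (k) (k)) (w (u) (k) (k))) (f (t (u)) (f (k) (u))) (k)) (t (u)) (t (w (f (k) (u)) (p (u) (u)) (p (u) (u)))))) : A


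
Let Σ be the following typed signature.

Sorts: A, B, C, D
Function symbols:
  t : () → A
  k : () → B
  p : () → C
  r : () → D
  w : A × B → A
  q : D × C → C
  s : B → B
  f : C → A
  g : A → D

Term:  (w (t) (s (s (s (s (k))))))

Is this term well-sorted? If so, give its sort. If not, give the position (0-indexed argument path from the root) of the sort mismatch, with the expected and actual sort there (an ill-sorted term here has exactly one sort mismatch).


well-sorted; sort = A

  (t) : A
          (k) : B
        (s (k)) : B
      (s (s (k))) : B
    (s (s (s (k)))) : B
  (s (s (s (s (k))))) : B
(w (t) (s (s (s (s (k)))))) : A


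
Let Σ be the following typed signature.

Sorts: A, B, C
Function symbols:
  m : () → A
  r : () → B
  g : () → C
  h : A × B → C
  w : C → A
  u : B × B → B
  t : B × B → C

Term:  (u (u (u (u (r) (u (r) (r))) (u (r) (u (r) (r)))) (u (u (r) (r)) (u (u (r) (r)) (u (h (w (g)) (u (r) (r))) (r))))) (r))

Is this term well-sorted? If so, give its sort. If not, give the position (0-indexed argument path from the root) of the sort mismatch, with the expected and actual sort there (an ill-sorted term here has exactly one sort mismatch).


ill-sorted at position [0, 1, 1, 1, 0]: expected B, got C

        (r) : B
          (r) : B
          (r) : B
        (u (r) (r)) : B
      (u (r) (u (r) (r))) : B
        (r) : B
          (r) : B
          (r) : B
        (u (r) (r)) : B
      (u (r) (u (r) (r))) : B
    (u (u (r) (u (r) (r))) (u (r) (u (r) (r)))) : B
        (r) : B
        (r) : B
      (u (r) (r)) : B
          (r) : B
          (r) : B
        (u (r) (r)) : B
              (g) : C
            (w (g)) : A
              (r) : B
              (r) : B
            (u (r) (r)) : B
          (h (w (g)) (u (r) (r))) : C
          (r) : B
        (u (h (w (g)) (u (r) (r))) (r)) : ✗ arg 0 at [0, 1, 1, 1, 0] has sort C, expected B
  (r) : B


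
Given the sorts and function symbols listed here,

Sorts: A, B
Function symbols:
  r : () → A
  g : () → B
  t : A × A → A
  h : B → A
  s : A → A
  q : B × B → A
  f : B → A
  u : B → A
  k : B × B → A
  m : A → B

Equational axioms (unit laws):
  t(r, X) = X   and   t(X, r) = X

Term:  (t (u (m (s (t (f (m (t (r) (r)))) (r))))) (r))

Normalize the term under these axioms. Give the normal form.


normal form = (u (m (s (f (m (r))))))

1. (t (u (m (s (t (f (m (t (r) (r)))) (r))))) (r))  →  (u (m (s (t (f (m (t (r) (r)))) (r)))))
2. (u (m (s (t (f (m (t (r) (r)))) (r)))))  →  (u (m (s (f (m (t (r) (r)))))))
3. (u (m (s (f (m (t (r) (r)))))))  →  (u (m (s (f (m (r))))))


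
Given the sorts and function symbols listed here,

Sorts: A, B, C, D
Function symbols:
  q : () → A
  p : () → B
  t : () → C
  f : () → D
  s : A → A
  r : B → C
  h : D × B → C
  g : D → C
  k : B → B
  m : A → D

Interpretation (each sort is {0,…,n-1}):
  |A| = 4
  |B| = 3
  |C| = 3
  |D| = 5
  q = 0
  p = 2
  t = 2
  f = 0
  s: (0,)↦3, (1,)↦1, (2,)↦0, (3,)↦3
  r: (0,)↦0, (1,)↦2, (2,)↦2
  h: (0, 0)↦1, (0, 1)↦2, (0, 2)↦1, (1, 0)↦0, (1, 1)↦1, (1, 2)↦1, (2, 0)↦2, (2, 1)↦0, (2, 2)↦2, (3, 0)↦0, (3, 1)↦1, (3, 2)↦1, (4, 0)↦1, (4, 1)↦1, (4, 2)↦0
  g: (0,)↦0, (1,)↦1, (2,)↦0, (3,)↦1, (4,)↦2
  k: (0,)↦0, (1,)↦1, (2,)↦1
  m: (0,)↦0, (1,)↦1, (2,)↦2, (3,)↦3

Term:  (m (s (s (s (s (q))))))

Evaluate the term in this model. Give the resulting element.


  q = 0
  (s (q)) = s(0,) = 3
  (s (s (q))) = s(3,) = 3
  (s (s (s (q)))) = s(3,) = 3
  (s (s (s (s (q))))) = s(3,) = 3
  (m (s (s (s (s (q)))))) = m(3,) = 3

value = 3


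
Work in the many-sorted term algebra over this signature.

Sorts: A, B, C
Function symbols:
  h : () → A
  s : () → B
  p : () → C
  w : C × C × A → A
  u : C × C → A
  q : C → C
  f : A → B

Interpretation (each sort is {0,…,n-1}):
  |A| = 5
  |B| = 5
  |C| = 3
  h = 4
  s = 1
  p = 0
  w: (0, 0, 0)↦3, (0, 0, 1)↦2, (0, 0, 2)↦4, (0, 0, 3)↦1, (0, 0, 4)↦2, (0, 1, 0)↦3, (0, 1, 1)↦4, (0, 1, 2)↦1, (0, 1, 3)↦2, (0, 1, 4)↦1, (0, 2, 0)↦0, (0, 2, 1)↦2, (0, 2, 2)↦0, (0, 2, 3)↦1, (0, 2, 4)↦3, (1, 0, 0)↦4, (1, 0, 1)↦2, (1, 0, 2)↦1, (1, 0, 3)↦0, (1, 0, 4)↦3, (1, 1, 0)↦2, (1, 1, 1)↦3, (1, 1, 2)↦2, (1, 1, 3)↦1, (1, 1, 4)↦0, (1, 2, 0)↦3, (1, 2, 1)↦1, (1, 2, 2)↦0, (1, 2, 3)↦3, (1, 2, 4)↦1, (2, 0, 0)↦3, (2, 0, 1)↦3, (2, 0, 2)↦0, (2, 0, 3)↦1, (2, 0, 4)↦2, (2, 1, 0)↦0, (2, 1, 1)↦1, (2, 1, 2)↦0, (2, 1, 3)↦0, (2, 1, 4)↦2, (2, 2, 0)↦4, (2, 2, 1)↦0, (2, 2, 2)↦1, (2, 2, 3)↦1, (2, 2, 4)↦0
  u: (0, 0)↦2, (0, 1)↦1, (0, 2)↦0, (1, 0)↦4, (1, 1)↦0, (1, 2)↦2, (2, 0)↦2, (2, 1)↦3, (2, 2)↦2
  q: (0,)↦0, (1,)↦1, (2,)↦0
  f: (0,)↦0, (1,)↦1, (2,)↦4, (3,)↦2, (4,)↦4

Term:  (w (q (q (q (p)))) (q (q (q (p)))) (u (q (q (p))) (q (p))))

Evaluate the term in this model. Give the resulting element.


value = 4

  p = 0
  (q (p)) = q(0,) = 0
  (q (q (p))) = q(0,) = 0
  (q (q (q (p)))) = q(0,) = 0
  p = 0
  (q (p)) = q(0,) = 0
  (q (q (p))) = q(0,) = 0
  (q (q (q (p)))) = q(0,) = 0
  p = 0
  (q (p)) = q(0,) = 0
  (q (q (p))) = q(0,) = 0
  p = 0
  (q (p)) = q(0,) = 0
  (u (q (q (p))) (q (p))) = u(0, 0) = 2
  (w (q (q (q (p)))) (q (q (q (p)))) (u (q (q (p))) (q (p)))) = w(0, 0, 2) = 4


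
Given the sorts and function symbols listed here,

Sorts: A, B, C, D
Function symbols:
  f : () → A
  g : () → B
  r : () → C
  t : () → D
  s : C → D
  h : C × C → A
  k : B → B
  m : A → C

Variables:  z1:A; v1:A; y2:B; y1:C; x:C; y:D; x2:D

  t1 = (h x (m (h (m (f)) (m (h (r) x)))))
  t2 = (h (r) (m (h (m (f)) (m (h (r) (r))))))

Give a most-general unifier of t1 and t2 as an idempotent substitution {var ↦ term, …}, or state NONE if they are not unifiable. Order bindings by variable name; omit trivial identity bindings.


{x ↦ (r)}


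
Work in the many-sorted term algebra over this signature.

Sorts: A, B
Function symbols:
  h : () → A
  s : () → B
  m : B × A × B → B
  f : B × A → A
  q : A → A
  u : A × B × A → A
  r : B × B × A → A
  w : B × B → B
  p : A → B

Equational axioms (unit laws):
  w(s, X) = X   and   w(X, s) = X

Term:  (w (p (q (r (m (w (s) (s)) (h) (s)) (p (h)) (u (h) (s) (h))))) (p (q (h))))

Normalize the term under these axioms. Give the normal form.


normal form = (w (p (q (r (m (s) (h) (s)) (p (h)) (u (h) (s) (h))))) (p (q (h))))

1. (w (p (q (r (m (w (s) (s)) (h) (s)) (p (h)) (u (h) (s) (h))))) (p (q (h))))  →  (w (p (q (r (m (s) (h) (s)) (p (h)) (u (h) (s) (h))))) (p (q (h))))


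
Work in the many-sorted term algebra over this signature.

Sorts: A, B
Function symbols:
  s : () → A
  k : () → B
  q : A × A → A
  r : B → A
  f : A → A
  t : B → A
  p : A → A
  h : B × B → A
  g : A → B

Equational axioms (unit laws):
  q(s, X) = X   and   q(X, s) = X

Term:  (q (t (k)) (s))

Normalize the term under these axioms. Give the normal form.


1. (q (t (k)) (s))  →  (t (k))

normal form = (t (k))


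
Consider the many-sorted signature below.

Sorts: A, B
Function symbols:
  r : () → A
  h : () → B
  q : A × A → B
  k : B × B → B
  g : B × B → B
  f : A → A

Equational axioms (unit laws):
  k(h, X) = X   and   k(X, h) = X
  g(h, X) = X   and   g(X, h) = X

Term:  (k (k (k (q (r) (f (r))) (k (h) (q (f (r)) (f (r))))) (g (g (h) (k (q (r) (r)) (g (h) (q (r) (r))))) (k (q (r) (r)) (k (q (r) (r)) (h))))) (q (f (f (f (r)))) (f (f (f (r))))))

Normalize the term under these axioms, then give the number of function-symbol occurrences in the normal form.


1. (k (k (k (q (r) (f (r))) (k (h) (q (f (r)) (f (r))))) (g (g (h) (k (q (r) (r)) (g (h) (q (r) (r))))) (k (q (r) (r)) (k (q (r) (r)) (h))))) (q (f (f (f (r)))) (f (f (f (r))))))  →  (k (k (k (q (r) (f (r))) (q (f (r)) (f (r)))) (g (g (h) (k (q (r) (r)) (g (h) (q (r) (r))))) (k (q (r) (r)) (k (q (r) (r)) (h))))) (q (f (f (f (r)))) (f (f (f (r))))))
2. (k (k (k (q (r) (f (r))) (q (f (r)) (f (r)))) (g (g (h) (k (q (r) (r)) (g (h) (q (r) (r))))) (k (q (r) (r)) (k (q (r) (r)) (h))))) (q (f (f (f (r)))) (f (f (f (r))))))  →  (k (k (k (q (r) (f (r))) (q (f (r)) (f (r)))) (g (k (q (r) (r)) (g (h) (q (r) (r)))) (k (q (r) (r)) (k (q (r) (r)) (h))))) (q (f (f (f (r)))) (f (f (f (r))))))
3. (k (k (k (q (r) (f (r))) (q (f (r)) (f (r)))) (g (k (q (r) (r)) (g (h) (q (r) (r)))) (k (q (r) (r)) (k (q (r) (r)) (h))))) (q (f (f (f (r)))) (f (f (f (r))))))  →  (k (k (k (q (r) (f (r))) (q (f (r)) (f (r)))) (g (k (q (r) (r)) (q (r) (r))) (k (q (r) (r)) (k (q (r) (r)) (h))))) (q (f (f (f (r)))) (f (f (f (r))))))
4. (k (k (k (q (r) (f (r))) (q (f (r)) (f (r)))) (g (k (q (r) (r)) (q (r) (r))) (k (q (r) (r)) (k (q (r) (r)) (h))))) (q (f (f (f (r)))) (f (f (f (r))))))  →  (k (k (k (q (r) (f (r))) (q (f (r)) (f (r)))) (g (k (q (r) (r)) (q (r) (r))) (k (q (r) (r)) (q (r) (r))))) (q (f (f (f (r)))) (f (f (f (r))))))
normal form: (k (k (k (q (r) (f (r))) (q (f (r)) (f (r)))) (g (k (q (r) (r)) (q (r) (r))) (k (q (r) (r)) (q (r) (r))))) (q (f (f (f (r)))) (f (f (f (r))))))

size = 36


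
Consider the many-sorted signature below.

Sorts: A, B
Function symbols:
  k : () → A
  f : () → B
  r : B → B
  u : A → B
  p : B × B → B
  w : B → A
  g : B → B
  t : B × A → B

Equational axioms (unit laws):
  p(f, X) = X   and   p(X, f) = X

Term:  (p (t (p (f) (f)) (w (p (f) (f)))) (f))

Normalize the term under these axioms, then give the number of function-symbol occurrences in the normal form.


1. (p (t (p (f) (f)) (w (p (f) (f)))) (f))  →  (t (p (f) (f)) (w (p (f) (f))))
2. (t (p (f) (f)) (w (p (f) (f))))  →  (t (f) (w (p (f) (f))))
3. (t (f) (w (p (f) (f))))  →  (t (f) (w (f)))
normal form: (t (f) (w (f)))

size = 4


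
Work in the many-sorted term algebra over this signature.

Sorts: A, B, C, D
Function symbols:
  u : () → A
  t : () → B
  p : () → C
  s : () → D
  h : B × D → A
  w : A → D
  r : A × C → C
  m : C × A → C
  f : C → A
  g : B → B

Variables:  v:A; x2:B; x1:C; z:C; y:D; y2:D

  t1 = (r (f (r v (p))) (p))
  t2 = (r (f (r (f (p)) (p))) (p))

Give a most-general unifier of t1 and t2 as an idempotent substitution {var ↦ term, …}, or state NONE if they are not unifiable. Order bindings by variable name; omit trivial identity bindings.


{v ↦ (f (p))}
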